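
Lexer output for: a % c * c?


Scan left to right, longest-match per lexeme
Tokens: ID(a), OP(%), ID(c), OP(*), ID(c)


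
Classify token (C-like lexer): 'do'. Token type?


Pattern: reserved word
Type: KEYWORD


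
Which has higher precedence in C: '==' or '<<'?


'<<' is shift (level 8); '==' is equality (level 6)
Higher level binds tighter
'<<' has higher precedence than '=='


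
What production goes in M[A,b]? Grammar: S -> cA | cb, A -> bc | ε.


For [A, b]: 'b' ∈ FIRST(bc)
Entry: A -> bc


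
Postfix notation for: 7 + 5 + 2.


Left to right (same or higher precedence on left)
Postfix: 7 5 + 2 +


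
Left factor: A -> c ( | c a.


Common prefix: 'c'
Factored: A -> c A', A' -> ( | a


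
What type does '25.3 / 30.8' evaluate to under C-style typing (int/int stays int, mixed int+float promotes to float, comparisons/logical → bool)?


Operand types: float / float
Rule: mixed int/float promotes to float; int/int stays int
Result type: float


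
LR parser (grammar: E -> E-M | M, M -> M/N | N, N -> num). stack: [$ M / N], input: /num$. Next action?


handle 'M/N' on top
Action: reduce (M -> M/N)


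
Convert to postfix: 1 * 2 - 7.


Left to right (same or higher precedence on left)
Postfix: 1 2 * 7 -


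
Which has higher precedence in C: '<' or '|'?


'<' is relational (level 7); '|' is bitwise OR (level 3)
Higher level binds tighter
'<' has higher precedence than '|'


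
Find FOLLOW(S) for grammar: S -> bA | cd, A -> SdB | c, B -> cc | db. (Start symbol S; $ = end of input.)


$ ∈ FOLLOW(S). For each A -> αBβ: add FIRST(β)\{ε} to FOLLOW(B); if β nullable, add FOLLOW(A).
FOLLOW(S) = {$, d}


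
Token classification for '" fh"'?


Pattern: double-quoted sequence
Type: STRING_LITERAL


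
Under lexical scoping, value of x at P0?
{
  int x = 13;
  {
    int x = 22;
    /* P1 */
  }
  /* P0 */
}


x declared in the same block as P0
x = 13


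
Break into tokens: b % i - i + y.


Scan left to right, longest-match per lexeme
Tokens: ID(b), OP(%), ID(i), OP(-), ID(i), OP(+), ID(y)


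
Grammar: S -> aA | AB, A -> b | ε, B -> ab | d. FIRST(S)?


Per alternative of S: FIRST(aA) = {a}; FIRST(AB) = {a, b, d}
FIRST(S) = {a, b, d}


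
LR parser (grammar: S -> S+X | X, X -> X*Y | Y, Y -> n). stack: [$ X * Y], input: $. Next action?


handle 'X*Y' on top
Action: reduce (X -> X*Y)


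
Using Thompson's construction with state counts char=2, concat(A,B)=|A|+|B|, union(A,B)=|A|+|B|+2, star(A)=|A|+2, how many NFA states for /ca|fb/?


Syntax tree has 4 char leaf(s), 1 union(s), 0 star(s)
chars contribute 4×2 = 8; each union adds +2; each star adds +2
Total: 8 + 2 + 0 = 10 states


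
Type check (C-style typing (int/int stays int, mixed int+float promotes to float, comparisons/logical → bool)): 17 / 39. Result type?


Operand types: int / int
Rule: mixed int/float promotes to float; int/int stays int
Result type: int


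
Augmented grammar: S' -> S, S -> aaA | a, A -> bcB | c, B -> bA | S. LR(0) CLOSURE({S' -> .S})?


Start: S' -> .S
For each item with dot before a nonterminal B, add B -> .γ for every B-production
Closure: [S' -> .S, S -> .aaA, S -> .a]


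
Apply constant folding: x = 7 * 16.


7 * 16 = 112 at compile time
Optimized: x = 112


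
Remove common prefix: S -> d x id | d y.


Common prefix: 'd'
Factored: S -> d S', S' -> x id | y


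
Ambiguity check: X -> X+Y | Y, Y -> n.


precedence layered via separate nonterminal Y: deterministic
Unambiguous


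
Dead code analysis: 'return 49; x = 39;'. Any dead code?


statement follows a return and is unreachable
Dead: 'x = 39'


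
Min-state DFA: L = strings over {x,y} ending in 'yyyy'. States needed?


Track the longest suffix of input matching a prefix of 'yyyy': 5 classes (prefixes of length 0..4)
Minimal DFA: 5 states


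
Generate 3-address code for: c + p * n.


Break into single-operator statements:
t1 = p * n
t2 = c + t1


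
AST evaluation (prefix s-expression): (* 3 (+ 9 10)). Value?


Evaluate inner: (+ 9 10) = 19
Evaluate root: (* 3 19) = 57
Result: 57


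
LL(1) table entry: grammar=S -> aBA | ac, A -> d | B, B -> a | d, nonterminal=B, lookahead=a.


For [B, a]: 'a' ∈ FIRST(a)
Entry: B -> a


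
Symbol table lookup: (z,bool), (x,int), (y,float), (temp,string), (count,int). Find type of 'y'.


Lookup 'y' → type float


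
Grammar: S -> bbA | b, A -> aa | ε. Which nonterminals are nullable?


A nonterminal is nullable iff some alternative derives ε (directly, or every symbol in it is nullable)
Nullable: {A}


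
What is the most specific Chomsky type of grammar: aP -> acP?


LHS has context (more than one symbol) and |LHS| ≤ |RHS|
Classification: Type 1 (Context-Sensitive)


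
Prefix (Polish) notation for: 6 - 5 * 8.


'*' binds tighter: tree is (- 6 (* 5 8))
Prefix: - 6 * 5 8


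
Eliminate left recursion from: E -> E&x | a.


Left-recursive alternatives: E&x; non-recursive: a
Introduce E': E -> aE', E' -> &xE' | ε


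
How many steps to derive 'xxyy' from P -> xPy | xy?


Derivation: P => xPy => xxyy
Steps: 2


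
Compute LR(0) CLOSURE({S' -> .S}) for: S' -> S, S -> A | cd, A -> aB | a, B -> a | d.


Start: S' -> .S
For each item with dot before a nonterminal B, add B -> .γ for every B-production
Closure: [S' -> .S, S -> .A, S -> .cd, A -> .aB, A -> .a]


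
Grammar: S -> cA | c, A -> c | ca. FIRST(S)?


Per alternative of S: FIRST(cA) = {c}; FIRST(c) = {c}
FIRST(S) = {c}


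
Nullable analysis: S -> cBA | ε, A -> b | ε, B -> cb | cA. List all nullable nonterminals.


A nonterminal is nullable iff some alternative derives ε (directly, or every symbol in it is nullable)
Nullable: {A, S}


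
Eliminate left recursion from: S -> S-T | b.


Left-recursive alternatives: S-T; non-recursive: b
Introduce S': S -> bS', S' -> -TS' | ε


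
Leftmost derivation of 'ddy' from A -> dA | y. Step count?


Derivation: A => dA => ddA => ddy
Steps: 3


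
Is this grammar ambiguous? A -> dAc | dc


balanced d^n…c^n: each string has a unique parse
Unambiguous


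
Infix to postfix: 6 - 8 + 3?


Left to right (same or higher precedence on left)
Postfix: 6 8 - 3 +


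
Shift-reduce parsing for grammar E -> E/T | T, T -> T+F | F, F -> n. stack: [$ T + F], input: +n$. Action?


handle 'T+F' on top
Action: reduce (T -> T+F)


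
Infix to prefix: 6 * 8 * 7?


left-to-right (same/higher precedence on left): tree is (* (* 6 8) 7)
Prefix: * * 6 8 7


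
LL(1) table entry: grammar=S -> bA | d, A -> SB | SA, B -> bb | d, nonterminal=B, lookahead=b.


For [B, b]: 'b' ∈ FIRST(bb)
Entry: B -> bb


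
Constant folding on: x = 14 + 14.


14 + 14 = 28 at compile time
Optimized: x = 28


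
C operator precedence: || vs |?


'|' is bitwise OR (level 3); '||' is logical OR (level 1)
Higher level binds tighter
'|' has higher precedence than '||'


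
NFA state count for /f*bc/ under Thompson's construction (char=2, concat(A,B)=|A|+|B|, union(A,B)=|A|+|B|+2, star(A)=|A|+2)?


Syntax tree has 3 char leaf(s), 0 union(s), 1 star(s)
chars contribute 3×2 = 6; each union adds +2; each star adds +2
Total: 6 + 0 + 2 = 8 states


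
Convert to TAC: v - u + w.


Break into single-operator statements:
t1 = v - u
t2 = t1 + w


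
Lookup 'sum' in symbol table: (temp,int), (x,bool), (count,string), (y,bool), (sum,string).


Lookup 'sum' → type string


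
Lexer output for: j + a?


Scan left to right, longest-match per lexeme
Tokens: ID(j), OP(+), ID(a)


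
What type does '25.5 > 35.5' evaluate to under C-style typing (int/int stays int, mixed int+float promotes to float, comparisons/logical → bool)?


Operand types: float > float
Rule: comparison yields bool
Result type: bool


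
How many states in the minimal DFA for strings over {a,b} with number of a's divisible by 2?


Track (count of a) mod 2: states 0..1, accept at 0
Minimal DFA: 2 states


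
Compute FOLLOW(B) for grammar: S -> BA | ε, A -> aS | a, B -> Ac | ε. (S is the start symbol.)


$ ∈ FOLLOW(S). For each A -> αBβ: add FIRST(β)\{ε} to FOLLOW(B); if β nullable, add FOLLOW(A).
FOLLOW(B) = {a}


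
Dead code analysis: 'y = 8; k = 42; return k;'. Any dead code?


y is assigned but never read
Dead: 'y = 8'


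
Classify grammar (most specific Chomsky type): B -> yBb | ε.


Single nonterminal LHS, but y^n b^n is not regular
Classification: Type 2 (Context-Free)


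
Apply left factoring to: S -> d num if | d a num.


Common prefix: 'd'
Factored: S -> d S', S' -> num if | a num


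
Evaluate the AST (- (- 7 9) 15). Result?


Evaluate inner: (- 7 9) = -2
Evaluate root: (- -2 15) = -17
Result: -17


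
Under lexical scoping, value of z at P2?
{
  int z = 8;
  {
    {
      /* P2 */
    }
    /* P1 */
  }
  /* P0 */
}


P2's block does not declare z; resolves to the enclosing declaration at depth 0
z = 8


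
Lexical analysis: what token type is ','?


Pattern: delimiter/punctuation
Type: PUNCTUATION


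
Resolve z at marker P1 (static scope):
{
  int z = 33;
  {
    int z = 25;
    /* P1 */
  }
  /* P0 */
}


z declared in the same block as P1
z = 25


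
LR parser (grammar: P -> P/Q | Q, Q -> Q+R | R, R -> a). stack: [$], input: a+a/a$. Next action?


no handle on stack; shift 'a'
Action: shift


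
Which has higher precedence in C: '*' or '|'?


'*' is multiplicative (level 10); '|' is bitwise OR (level 3)
Higher level binds tighter
'*' has higher precedence than '|'


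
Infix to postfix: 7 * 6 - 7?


Left to right (same or higher precedence on left)
Postfix: 7 6 * 7 -


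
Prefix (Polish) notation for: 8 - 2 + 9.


left-to-right (same/higher precedence on left): tree is (+ (- 8 2) 9)
Prefix: + - 8 2 9


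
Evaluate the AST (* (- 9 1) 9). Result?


Evaluate inner: (- 9 1) = 8
Evaluate root: (* 8 9) = 72
Result: 72


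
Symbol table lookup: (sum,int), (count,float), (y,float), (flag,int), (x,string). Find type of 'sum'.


Lookup 'sum' → type int


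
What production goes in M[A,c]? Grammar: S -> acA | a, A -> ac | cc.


For [A, c]: 'c' ∈ FIRST(cc)
Entry: A -> cc


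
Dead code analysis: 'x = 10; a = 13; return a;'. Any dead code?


x is assigned but never read
Dead: 'x = 10'


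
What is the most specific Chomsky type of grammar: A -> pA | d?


Right-linear: every RHS is a terminal or a terminal followed by one nonterminal
Classification: Type 3 (Regular)


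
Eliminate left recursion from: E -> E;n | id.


Left-recursive alternatives: E;n; non-recursive: id
Introduce E': E -> idE', E' -> ;nE' | ε


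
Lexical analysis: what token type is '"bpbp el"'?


Pattern: double-quoted sequence
Type: STRING_LITERAL


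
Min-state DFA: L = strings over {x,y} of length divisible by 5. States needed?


Track length mod 5: states 0..4, accept at 0
Minimal DFA: 5 states


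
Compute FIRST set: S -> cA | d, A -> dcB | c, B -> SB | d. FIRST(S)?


Per alternative of S: FIRST(cA) = {c}; FIRST(d) = {d}
FIRST(S) = {c, d}


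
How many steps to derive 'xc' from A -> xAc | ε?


Derivation: A => xAc => xc
Steps: 2


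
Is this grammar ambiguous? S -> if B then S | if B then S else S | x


dangling else: 'if B then if B then x else x' parses two ways
Ambiguous


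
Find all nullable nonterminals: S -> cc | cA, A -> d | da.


A nonterminal is nullable iff some alternative derives ε (directly, or every symbol in it is nullable)
Nullable: {}


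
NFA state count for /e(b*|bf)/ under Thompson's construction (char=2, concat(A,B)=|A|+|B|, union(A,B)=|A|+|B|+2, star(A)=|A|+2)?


Syntax tree has 4 char leaf(s), 1 union(s), 1 star(s)
chars contribute 4×2 = 8; each union adds +2; each star adds +2
Total: 8 + 2 + 2 = 12 states


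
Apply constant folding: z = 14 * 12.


14 * 12 = 168 at compile time
Optimized: z = 168


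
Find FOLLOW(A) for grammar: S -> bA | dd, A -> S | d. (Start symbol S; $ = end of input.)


$ ∈ FOLLOW(S). For each A -> αBβ: add FIRST(β)\{ε} to FOLLOW(B); if β nullable, add FOLLOW(A).
FOLLOW(A) = {$}


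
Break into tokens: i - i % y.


Scan left to right, longest-match per lexeme
Tokens: ID(i), OP(-), ID(i), OP(%), ID(y)


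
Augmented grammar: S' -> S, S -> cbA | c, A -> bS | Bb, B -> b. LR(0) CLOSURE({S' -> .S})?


Start: S' -> .S
For each item with dot before a nonterminal B, add B -> .γ for every B-production
Closure: [S' -> .S, S -> .cbA, S -> .c]


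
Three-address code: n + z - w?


Break into single-operator statements:
t1 = n + z
t2 = t1 - w


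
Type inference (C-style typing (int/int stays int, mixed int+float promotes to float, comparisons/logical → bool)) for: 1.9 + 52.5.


Operand types: float + float
Rule: mixed int/float promotes to float; int/int stays int
Result type: float


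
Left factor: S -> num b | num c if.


Common prefix: 'num'
Factored: S -> num S', S' -> b | c if


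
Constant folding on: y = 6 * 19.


6 * 19 = 114 at compile time
Optimized: y = 114


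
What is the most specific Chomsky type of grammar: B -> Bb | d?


Left-linear: every RHS is a terminal or one nonterminal followed by a terminal
Classification: Type 3 (Regular)


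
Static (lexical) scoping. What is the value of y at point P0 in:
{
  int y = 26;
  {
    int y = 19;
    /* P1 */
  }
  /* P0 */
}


y declared in the same block as P0
y = 26


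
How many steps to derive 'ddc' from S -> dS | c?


Derivation: S => dS => ddS => ddc
Steps: 3


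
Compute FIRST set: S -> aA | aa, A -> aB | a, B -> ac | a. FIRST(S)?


Per alternative of S: FIRST(aA) = {a}; FIRST(aa) = {a}
FIRST(S) = {a}


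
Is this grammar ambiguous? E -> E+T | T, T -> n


precedence layered via separate nonterminal T: deterministic
Unambiguous


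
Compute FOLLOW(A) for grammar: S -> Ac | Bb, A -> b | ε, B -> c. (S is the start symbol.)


$ ∈ FOLLOW(S). For each A -> αBβ: add FIRST(β)\{ε} to FOLLOW(B); if β nullable, add FOLLOW(A).
FOLLOW(A) = {c}


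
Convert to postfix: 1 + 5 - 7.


Left to right (same or higher precedence on left)
Postfix: 1 5 + 7 -


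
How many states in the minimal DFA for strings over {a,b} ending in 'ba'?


Track the longest suffix of input matching a prefix of 'ba': 3 classes (prefixes of length 0..2)
Minimal DFA: 3 states


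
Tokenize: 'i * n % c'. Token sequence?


Scan left to right, longest-match per lexeme
Tokens: ID(i), OP(*), ID(n), OP(%), ID(c)


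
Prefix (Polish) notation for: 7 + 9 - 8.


left-to-right (same/higher precedence on left): tree is (- (+ 7 9) 8)
Prefix: - + 7 9 8


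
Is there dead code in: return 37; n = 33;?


statement follows a return and is unreachable
Dead: 'n = 33'


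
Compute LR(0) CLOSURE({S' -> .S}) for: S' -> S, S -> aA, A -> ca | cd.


Start: S' -> .S
For each item with dot before a nonterminal B, add B -> .γ for every B-production
Closure: [S' -> .S, S -> .aA]


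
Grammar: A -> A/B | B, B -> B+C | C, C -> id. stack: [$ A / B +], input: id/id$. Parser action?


no handle; shift 'id'
Action: shift


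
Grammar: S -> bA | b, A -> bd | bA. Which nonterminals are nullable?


A nonterminal is nullable iff some alternative derives ε (directly, or every symbol in it is nullable)
Nullable: {}


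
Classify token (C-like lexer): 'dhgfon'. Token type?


Pattern: letter/underscore followed by alphanumerics, not a keyword
Type: IDENTIFIER


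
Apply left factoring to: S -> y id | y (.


Common prefix: 'y'
Factored: S -> y S', S' -> id | (


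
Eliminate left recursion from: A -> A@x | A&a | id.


Left-recursive alternatives: A@x, A&a; non-recursive: id
Introduce A': A -> idA', A' -> @xA' | &aA' | ε


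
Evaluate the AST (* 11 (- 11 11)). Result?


Evaluate inner: (- 11 11) = 0
Evaluate root: (* 11 0) = 0
Result: 0


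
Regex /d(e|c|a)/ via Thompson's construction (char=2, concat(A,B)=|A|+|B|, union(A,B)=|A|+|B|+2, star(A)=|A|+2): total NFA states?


Syntax tree has 4 char leaf(s), 2 union(s), 0 star(s)
chars contribute 4×2 = 8; each union adds +2; each star adds +2
Total: 8 + 4 + 0 = 12 states


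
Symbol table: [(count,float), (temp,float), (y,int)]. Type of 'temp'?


Lookup 'temp' → type float


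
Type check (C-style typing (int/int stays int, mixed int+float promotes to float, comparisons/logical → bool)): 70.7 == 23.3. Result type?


Operand types: float == float
Rule: comparison yields bool
Result type: bool


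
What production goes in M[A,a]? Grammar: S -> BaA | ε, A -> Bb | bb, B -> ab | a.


For [A, a]: 'a' ∈ FIRST(Bb)
Entry: A -> Bb


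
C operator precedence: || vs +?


'+' is additive (level 9); '||' is logical OR (level 1)
Higher level binds tighter
'+' has higher precedence than '||'


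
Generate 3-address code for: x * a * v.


Break into single-operator statements:
t1 = x * a
t2 = t1 * v


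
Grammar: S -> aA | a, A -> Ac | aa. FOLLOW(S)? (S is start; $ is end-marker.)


$ ∈ FOLLOW(S). For each A -> αBβ: add FIRST(β)\{ε} to FOLLOW(B); if β nullable, add FOLLOW(A).
FOLLOW(S) = {$}


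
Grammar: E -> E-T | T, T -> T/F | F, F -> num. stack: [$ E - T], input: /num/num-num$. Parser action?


'/' can extend T; shift to build T -> T/F
Action: shift


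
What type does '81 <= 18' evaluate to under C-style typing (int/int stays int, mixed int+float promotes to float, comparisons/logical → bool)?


Operand types: int <= int
Rule: comparison yields bool
Result type: bool


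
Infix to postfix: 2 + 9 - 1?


Left to right (same or higher precedence on left)
Postfix: 2 9 + 1 -


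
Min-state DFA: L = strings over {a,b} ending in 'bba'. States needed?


Track the longest suffix of input matching a prefix of 'bba': 4 classes (prefixes of length 0..3)
Minimal DFA: 4 states


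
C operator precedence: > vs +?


'+' is additive (level 9); '>' is relational (level 7)
Higher level binds tighter
'+' has higher precedence than '>'


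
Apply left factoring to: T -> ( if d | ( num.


Common prefix: '('
Factored: T -> ( T', T' -> if d | num


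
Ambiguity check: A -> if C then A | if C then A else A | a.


dangling else: 'if C then if C then a else a' parses two ways
Ambiguous


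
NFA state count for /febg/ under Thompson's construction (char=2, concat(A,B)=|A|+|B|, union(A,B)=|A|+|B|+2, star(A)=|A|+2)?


Syntax tree has 4 char leaf(s), 0 union(s), 0 star(s)
chars contribute 4×2 = 8; each union adds +2; each star adds +2
Total: 8 + 0 + 0 = 8 states


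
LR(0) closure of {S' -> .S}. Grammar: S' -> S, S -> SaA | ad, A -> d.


Start: S' -> .S
For each item with dot before a nonterminal B, add B -> .γ for every B-production
Closure: [S' -> .S, S -> .SaA, S -> .ad]


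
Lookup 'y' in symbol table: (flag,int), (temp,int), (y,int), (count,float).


Lookup 'y' → type int


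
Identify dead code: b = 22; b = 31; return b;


first assignment to b is overwritten before any read
Dead: 'b = 22'


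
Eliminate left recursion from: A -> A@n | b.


Left-recursive alternatives: A@n; non-recursive: b
Introduce A': A -> bA', A' -> @nA' | ε


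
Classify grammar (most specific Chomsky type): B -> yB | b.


Right-linear: every RHS is a terminal or a terminal followed by one nonterminal
Classification: Type 3 (Regular)


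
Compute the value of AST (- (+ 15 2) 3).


Evaluate inner: (+ 15 2) = 17
Evaluate root: (- 17 3) = 14
Result: 14


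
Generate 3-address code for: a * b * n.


Break into single-operator statements:
t1 = a * b
t2 = t1 * n


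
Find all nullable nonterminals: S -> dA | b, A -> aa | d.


A nonterminal is nullable iff some alternative derives ε (directly, or every symbol in it is nullable)
Nullable: {}


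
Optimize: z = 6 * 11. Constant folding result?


6 * 11 = 66 at compile time
Optimized: z = 66


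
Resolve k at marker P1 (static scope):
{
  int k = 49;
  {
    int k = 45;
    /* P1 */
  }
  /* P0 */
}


k declared in the same block as P1
k = 45


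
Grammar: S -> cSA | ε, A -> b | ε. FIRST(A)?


Per alternative of A: FIRST(b) = {b}; FIRST(ε) = {ε}
FIRST(A) = {b, ε}


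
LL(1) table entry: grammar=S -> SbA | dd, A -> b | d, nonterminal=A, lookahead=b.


For [A, b]: 'b' ∈ FIRST(b)
Entry: A -> b


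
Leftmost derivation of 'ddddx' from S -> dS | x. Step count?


Derivation: S => dS => ddS => dddS => ddddS => ddddx
Steps: 5


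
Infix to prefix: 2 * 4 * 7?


left-to-right (same/higher precedence on left): tree is (* (* 2 4) 7)
Prefix: * * 2 4 7


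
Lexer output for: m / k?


Scan left to right, longest-match per lexeme
Tokens: ID(m), OP(/), ID(k)


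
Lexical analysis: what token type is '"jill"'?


Pattern: double-quoted sequence
Type: STRING_LITERAL


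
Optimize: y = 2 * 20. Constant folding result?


2 * 20 = 40 at compile time
Optimized: y = 40


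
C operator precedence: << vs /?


'/' is multiplicative (level 10); '<<' is shift (level 8)
Higher level binds tighter
'/' has higher precedence than '<<'


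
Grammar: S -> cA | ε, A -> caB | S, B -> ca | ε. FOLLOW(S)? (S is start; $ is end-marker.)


$ ∈ FOLLOW(S). For each A -> αBβ: add FIRST(β)\{ε} to FOLLOW(B); if β nullable, add FOLLOW(A).
FOLLOW(S) = {$}


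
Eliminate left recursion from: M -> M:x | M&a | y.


Left-recursive alternatives: M:x, M&a; non-recursive: y
Introduce M': M -> yM', M' -> :xM' | &aM' | ε


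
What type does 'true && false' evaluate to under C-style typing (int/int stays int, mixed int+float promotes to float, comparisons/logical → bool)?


Operand types: bool && bool
Rule: logical operators take bool operands and yield bool
Result type: bool


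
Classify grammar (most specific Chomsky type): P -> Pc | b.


Left-linear: every RHS is a terminal or one nonterminal followed by a terminal
Classification: Type 3 (Regular)


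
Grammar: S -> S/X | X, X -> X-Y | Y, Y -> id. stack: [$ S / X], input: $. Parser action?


handle 'S/X' on top; lookahead ∈ FOLLOW(S) = {/, $}
Action: reduce (S -> S/X)


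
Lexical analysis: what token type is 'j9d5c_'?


Pattern: letter/underscore followed by alphanumerics, not a keyword
Type: IDENTIFIER


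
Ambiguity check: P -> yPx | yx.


balanced y^n…x^n: each string has a unique parse
Unambiguous


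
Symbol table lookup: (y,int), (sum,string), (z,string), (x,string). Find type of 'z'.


Lookup 'z' → type string


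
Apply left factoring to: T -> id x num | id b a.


Common prefix: 'id'
Factored: T -> id T', T' -> x num | b a


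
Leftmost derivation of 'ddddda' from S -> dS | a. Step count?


Derivation: S => dS => ddS => dddS => ddddS => dddddS => ddddda
Steps: 6


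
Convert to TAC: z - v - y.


Break into single-operator statements:
t1 = z - v
t2 = t1 - y


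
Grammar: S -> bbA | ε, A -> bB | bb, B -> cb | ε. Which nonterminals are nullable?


A nonterminal is nullable iff some alternative derives ε (directly, or every symbol in it is nullable)
Nullable: {B, S}


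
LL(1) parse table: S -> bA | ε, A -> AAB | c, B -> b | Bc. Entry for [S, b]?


For [S, b]: 'b' ∈ FIRST(bA)
Entry: S -> bA


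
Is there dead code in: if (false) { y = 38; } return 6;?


condition is constant false, so the whole block is unreachable
Dead: 'if (false) { y = 38; }'


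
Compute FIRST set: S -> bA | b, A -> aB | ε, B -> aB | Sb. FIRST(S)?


Per alternative of S: FIRST(bA) = {b}; FIRST(b) = {b}
FIRST(S) = {b}


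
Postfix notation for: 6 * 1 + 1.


Left to right (same or higher precedence on left)
Postfix: 6 1 * 1 +


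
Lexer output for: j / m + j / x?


Scan left to right, longest-match per lexeme
Tokens: ID(j), OP(/), ID(m), OP(+), ID(j), OP(/), ID(x)


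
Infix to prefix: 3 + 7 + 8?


left-to-right (same/higher precedence on left): tree is (+ (+ 3 7) 8)
Prefix: + + 3 7 8


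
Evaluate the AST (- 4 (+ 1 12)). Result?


Evaluate inner: (+ 1 12) = 13
Evaluate root: (- 4 13) = -9
Result: -9


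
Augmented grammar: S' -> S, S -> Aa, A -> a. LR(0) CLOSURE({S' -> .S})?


Start: S' -> .S
For each item with dot before a nonterminal B, add B -> .γ for every B-production
Closure: [S' -> .S, S -> .Aa, A -> .a]


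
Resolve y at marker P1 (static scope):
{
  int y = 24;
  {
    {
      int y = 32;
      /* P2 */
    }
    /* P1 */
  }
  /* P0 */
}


P1's block does not declare y; resolves to the enclosing declaration at depth 0
y = 24


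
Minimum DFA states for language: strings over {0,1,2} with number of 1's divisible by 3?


Track (count of 1) mod 3: states 0..2, accept at 0
Minimal DFA: 3 states


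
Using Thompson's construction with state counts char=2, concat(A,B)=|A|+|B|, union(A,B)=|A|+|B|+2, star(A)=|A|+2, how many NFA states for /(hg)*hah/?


Syntax tree has 5 char leaf(s), 0 union(s), 1 star(s)
chars contribute 5×2 = 10; each union adds +2; each star adds +2
Total: 10 + 0 + 2 = 12 states


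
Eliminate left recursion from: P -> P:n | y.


Left-recursive alternatives: P:n; non-recursive: y
Introduce P': P -> yP', P' -> :nP' | ε


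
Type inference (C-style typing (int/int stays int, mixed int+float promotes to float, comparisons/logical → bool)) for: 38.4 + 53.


Operand types: float + int
Rule: mixed int/float promotes to float; int/int stays int
Result type: float


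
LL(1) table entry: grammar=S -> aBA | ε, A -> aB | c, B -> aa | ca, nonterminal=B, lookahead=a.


For [B, a]: 'a' ∈ FIRST(aa)
Entry: B -> aa


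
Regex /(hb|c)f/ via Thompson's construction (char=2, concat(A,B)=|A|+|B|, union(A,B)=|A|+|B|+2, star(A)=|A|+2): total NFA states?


Syntax tree has 4 char leaf(s), 1 union(s), 0 star(s)
chars contribute 4×2 = 8; each union adds +2; each star adds +2
Total: 8 + 2 + 0 = 10 states


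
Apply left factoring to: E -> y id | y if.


Common prefix: 'y'
Factored: E -> y E', E' -> id | if


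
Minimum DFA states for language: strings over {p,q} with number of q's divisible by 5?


Track (count of q) mod 5: states 0..4, accept at 0
Minimal DFA: 5 states


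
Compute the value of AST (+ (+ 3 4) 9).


Evaluate inner: (+ 3 4) = 7
Evaluate root: (+ 7 9) = 16
Result: 16


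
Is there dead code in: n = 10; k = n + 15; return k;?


n is read by k's definition; k is returned
No dead code


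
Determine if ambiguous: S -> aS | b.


right-linear, alternatives start with distinct terminals 'a' vs 'b': unique leftmost derivation
Unambiguous


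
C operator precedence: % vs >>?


'%' is multiplicative (level 10); '>>' is shift (level 8)
Higher level binds tighter
'%' has higher precedence than '>>'


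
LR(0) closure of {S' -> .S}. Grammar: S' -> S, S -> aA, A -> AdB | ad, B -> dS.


Start: S' -> .S
For each item with dot before a nonterminal B, add B -> .γ for every B-production
Closure: [S' -> .S, S -> .aA]


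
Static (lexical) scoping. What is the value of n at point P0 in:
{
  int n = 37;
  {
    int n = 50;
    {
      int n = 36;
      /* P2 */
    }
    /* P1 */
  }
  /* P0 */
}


n declared in the same block as P0
n = 37


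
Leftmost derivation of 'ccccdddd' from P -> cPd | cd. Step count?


Derivation: P => cPd => ccPdd => cccPddd => ccccdddd
Steps: 4


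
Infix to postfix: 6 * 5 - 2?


Left to right (same or higher precedence on left)
Postfix: 6 5 * 2 -


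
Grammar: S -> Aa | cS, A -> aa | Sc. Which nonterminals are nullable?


A nonterminal is nullable iff some alternative derives ε (directly, or every symbol in it is nullable)
Nullable: {}


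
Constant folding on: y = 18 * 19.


18 * 19 = 342 at compile time
Optimized: y = 342


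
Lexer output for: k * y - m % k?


Scan left to right, longest-match per lexeme
Tokens: ID(k), OP(*), ID(y), OP(-), ID(m), OP(%), ID(k)


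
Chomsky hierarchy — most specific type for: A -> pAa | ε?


Single nonterminal LHS, but p^n a^n is not regular
Classification: Type 2 (Context-Free)


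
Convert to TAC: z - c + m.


Break into single-operator statements:
t1 = z - c
t2 = t1 + m


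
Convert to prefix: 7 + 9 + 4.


left-to-right (same/higher precedence on left): tree is (+ (+ 7 9) 4)
Prefix: + + 7 9 4


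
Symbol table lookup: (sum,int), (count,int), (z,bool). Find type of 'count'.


Lookup 'count' → type int


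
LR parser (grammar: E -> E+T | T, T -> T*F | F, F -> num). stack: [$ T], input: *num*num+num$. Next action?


shift '*' to continue T -> T*F
Action: shift


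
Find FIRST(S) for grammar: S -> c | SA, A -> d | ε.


Per alternative of S: FIRST(c) = {c}; FIRST(SA) = {c}
FIRST(S) = {c}


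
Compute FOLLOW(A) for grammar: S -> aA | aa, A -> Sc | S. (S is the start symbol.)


$ ∈ FOLLOW(S). For each A -> αBβ: add FIRST(β)\{ε} to FOLLOW(B); if β nullable, add FOLLOW(A).
FOLLOW(A) = {$, c}


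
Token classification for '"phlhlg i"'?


Pattern: double-quoted sequence
Type: STRING_LITERAL


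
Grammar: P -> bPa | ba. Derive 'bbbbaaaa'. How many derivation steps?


Derivation: P => bPa => bbPaa => bbbPaaa => bbbbaaaa
Steps: 4


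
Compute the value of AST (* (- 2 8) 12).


Evaluate inner: (- 2 8) = -6
Evaluate root: (* -6 12) = -72
Result: -72


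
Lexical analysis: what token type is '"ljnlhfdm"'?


Pattern: double-quoted sequence
Type: STRING_LITERAL


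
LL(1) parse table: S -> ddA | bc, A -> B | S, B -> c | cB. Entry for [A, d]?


For [A, d]: 'd' ∈ FIRST(S)
Entry: A -> S


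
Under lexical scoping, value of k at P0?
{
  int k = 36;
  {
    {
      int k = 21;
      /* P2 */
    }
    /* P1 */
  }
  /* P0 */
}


k declared in the same block as P0
k = 36


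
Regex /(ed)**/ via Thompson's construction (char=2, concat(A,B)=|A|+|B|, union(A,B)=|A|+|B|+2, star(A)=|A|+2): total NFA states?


Syntax tree has 2 char leaf(s), 0 union(s), 2 star(s)
chars contribute 2×2 = 4; each union adds +2; each star adds +2
Total: 4 + 0 + 4 = 8 states


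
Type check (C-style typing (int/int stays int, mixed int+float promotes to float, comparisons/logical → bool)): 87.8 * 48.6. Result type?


Operand types: float * float
Rule: mixed int/float promotes to float; int/int stays int
Result type: float


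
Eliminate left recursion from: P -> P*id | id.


Left-recursive alternatives: P*id; non-recursive: id
Introduce P': P -> idP', P' -> *idP' | ε


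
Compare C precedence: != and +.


'+' is additive (level 9); '!=' is equality (level 6)
Higher level binds tighter
'+' has higher precedence than '!='


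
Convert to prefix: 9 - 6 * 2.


'*' binds tighter: tree is (- 9 (* 6 2))
Prefix: - 9 * 6 2


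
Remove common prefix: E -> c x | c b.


Common prefix: 'c'
Factored: E -> c E', E' -> x | b


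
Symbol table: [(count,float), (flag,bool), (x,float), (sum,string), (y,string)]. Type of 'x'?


Lookup 'x' → type float


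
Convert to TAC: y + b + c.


Break into single-operator statements:
t1 = y + b
t2 = t1 + c


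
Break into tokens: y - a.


Scan left to right, longest-match per lexeme
Tokens: ID(y), OP(-), ID(a)


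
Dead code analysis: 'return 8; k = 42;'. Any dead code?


statement follows a return and is unreachable
Dead: 'k = 42'


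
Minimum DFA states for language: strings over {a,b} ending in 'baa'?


Track the longest suffix of input matching a prefix of 'baa': 4 classes (prefixes of length 0..3)
Minimal DFA: 4 states


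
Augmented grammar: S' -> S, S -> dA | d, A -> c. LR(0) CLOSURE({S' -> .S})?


Start: S' -> .S
For each item with dot before a nonterminal B, add B -> .γ for every B-production
Closure: [S' -> .S, S -> .dA, S -> .d]


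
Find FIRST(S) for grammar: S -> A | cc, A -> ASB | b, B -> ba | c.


Per alternative of S: FIRST(A) = {b}; FIRST(cc) = {c}
FIRST(S) = {b, c}


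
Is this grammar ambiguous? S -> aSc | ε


balanced a^n…c^n: each string has a unique parse
Unambiguous


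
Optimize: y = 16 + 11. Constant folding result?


16 + 11 = 27 at compile time
Optimized: y = 27


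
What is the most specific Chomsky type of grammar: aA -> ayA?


LHS has context (more than one symbol) and |LHS| ≤ |RHS|
Classification: Type 1 (Context-Sensitive)


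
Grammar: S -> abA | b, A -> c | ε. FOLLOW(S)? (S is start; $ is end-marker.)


$ ∈ FOLLOW(S). For each A -> αBβ: add FIRST(β)\{ε} to FOLLOW(B); if β nullable, add FOLLOW(A).
FOLLOW(S) = {$}


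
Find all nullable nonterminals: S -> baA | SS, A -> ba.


A nonterminal is nullable iff some alternative derives ε (directly, or every symbol in it is nullable)
Nullable: {}


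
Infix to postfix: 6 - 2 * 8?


* has higher precedence, evaluate 2*8 first
Postfix: 6 2 8 * -


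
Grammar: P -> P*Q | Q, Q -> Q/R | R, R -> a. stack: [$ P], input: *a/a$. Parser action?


shift '*' to continue P -> P*Q
Action: shift


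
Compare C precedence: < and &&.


'<' is relational (level 7); '&&' is logical AND (level 2)
Higher level binds tighter
'<' has higher precedence than '&&'


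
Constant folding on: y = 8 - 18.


8 - 18 = -10 at compile time
Optimized: y = -10


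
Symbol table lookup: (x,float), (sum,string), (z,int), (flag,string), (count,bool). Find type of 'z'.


Lookup 'z' → type int


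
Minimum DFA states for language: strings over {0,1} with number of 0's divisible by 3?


Track (count of 0) mod 3: states 0..2, accept at 0
Minimal DFA: 3 states


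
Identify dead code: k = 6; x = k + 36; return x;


k is read by x's definition; x is returned
No dead code


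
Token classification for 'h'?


Pattern: letter/underscore followed by alphanumerics, not a keyword
Type: IDENTIFIER


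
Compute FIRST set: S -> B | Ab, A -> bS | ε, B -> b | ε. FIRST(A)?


Per alternative of A: FIRST(bS) = {b}; FIRST(ε) = {ε}
FIRST(A) = {b, ε}


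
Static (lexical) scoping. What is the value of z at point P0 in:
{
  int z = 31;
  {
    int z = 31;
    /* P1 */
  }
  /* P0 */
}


z declared in the same block as P0
z = 31


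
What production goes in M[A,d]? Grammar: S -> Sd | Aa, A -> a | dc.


For [A, d]: 'd' ∈ FIRST(dc)
Entry: A -> dc


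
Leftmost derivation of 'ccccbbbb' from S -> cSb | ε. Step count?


Derivation: S => cSb => ccSbb => cccSbbb => ccccSbbbb => ccccbbbb
Steps: 5


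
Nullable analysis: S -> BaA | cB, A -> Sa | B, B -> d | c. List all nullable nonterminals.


A nonterminal is nullable iff some alternative derives ε (directly, or every symbol in it is nullable)
Nullable: {}


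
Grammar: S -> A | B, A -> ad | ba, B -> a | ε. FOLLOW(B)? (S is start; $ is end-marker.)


$ ∈ FOLLOW(S). For each A -> αBβ: add FIRST(β)\{ε} to FOLLOW(B); if β nullable, add FOLLOW(A).
FOLLOW(B) = {$}


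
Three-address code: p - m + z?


Break into single-operator statements:
t1 = p - m
t2 = t1 + z


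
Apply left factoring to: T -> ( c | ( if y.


Common prefix: '('
Factored: T -> ( T', T' -> c | if y


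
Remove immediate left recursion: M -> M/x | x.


Left-recursive alternatives: M/x; non-recursive: x
Introduce M': M -> xM', M' -> /xM' | ε


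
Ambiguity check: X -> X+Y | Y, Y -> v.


precedence layered via separate nonterminal Y: deterministic
Unambiguous


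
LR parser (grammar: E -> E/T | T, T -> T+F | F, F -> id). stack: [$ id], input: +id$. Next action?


'id' on top is the handle for F -> id
Action: reduce (F -> id)


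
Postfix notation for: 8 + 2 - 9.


Left to right (same or higher precedence on left)
Postfix: 8 2 + 9 -


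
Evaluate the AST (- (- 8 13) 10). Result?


Evaluate inner: (- 8 13) = -5
Evaluate root: (- -5 10) = -15
Result: -15


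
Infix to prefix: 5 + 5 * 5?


'*' binds tighter: tree is (+ 5 (* 5 5))
Prefix: + 5 * 5 5


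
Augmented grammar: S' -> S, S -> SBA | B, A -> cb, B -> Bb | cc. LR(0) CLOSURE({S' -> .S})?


Start: S' -> .S
For each item with dot before a nonterminal B, add B -> .γ for every B-production
Closure: [S' -> .S, S -> .SBA, S -> .B, B -> .Bb, B -> .cc]


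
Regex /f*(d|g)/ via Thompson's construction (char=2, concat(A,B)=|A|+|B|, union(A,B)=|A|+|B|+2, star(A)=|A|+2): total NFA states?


Syntax tree has 3 char leaf(s), 1 union(s), 1 star(s)
chars contribute 3×2 = 6; each union adds +2; each star adds +2
Total: 6 + 2 + 2 = 10 states


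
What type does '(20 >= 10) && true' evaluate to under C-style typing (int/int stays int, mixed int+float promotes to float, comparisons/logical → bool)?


Operand types: bool && bool
Rule: logical operators take bool operands and yield bool
Result type: bool


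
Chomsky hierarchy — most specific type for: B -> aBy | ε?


Single nonterminal LHS, but a^n y^n is not regular
Classification: Type 2 (Context-Free)


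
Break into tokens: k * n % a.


Scan left to right, longest-match per lexeme
Tokens: ID(k), OP(*), ID(n), OP(%), ID(a)


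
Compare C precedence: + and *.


'*' is multiplicative (level 10); '+' is additive (level 9)
Higher level binds tighter
'*' has higher precedence than '+'


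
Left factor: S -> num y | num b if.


Common prefix: 'num'
Factored: S -> num S', S' -> y | b if


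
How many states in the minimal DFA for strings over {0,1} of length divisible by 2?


Track length mod 2: states 0..1, accept at 0
Minimal DFA: 2 states


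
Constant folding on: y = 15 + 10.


15 + 10 = 25 at compile time
Optimized: y = 25


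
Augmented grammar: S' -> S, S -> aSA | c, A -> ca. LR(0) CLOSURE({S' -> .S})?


Start: S' -> .S
For each item with dot before a nonterminal B, add B -> .γ for every B-production
Closure: [S' -> .S, S -> .aSA, S -> .c]


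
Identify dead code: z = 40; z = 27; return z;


first assignment to z is overwritten before any read
Dead: 'z = 40'


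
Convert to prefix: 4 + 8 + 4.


left-to-right (same/higher precedence on left): tree is (+ (+ 4 8) 4)
Prefix: + + 4 8 4


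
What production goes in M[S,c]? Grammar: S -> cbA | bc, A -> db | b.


For [S, c]: 'c' ∈ FIRST(cbA)
Entry: S -> cbA


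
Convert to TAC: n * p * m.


Break into single-operator statements:
t1 = n * p
t2 = t1 * m


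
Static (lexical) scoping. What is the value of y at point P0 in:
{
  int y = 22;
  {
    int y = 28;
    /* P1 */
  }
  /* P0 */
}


y declared in the same block as P0
y = 22


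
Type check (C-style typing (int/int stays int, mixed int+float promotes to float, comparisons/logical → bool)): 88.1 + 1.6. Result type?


Operand types: float + float
Rule: mixed int/float promotes to float; int/int stays int
Result type: float


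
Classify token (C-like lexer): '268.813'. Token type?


Pattern: digits with a decimal point
Type: FLOAT_LITERAL


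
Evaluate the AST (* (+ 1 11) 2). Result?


Evaluate inner: (+ 1 11) = 12
Evaluate root: (* 12 2) = 24
Result: 24


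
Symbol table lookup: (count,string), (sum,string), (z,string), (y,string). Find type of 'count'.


Lookup 'count' → type string


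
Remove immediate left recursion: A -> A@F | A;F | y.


Left-recursive alternatives: A@F, A;F; non-recursive: y
Introduce A': A -> yA', A' -> @FA' | ;FA' | ε


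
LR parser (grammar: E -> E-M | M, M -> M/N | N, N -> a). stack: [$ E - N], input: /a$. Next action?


'N' (not preceded by M/) is the handle for M -> N
Action: reduce (M -> N)
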